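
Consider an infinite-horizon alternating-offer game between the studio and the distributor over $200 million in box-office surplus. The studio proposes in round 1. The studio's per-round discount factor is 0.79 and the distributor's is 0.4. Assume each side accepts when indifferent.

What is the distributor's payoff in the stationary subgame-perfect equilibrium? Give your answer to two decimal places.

24.56

In a stationary SPE each proposer offers the other exactly their discounted continuation value.
If the studio keeps x when proposing and the distributor keeps y when proposing, then x = 200 − 0.4y and y = 200 − 0.79x.
Solving: x = 200(1 − 0.4) / (1 − 0.79·0.4) = 120 / 0.684 ≈ 175.4386.
The distributor gets 200 − 175.4386 ≈ 24.5614.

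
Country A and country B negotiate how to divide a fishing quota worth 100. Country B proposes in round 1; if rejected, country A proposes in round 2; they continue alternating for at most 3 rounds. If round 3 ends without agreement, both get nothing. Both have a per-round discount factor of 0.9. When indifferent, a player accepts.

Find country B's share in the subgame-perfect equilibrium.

By backward induction:
Round 3 (country B proposes): rejection yields 0 for country A; country B offers 0 and keeps 100.
Round 2 (country A proposes): country B can get 100 next round, worth 0.9 × 100 = 90 now. Country A offers 90 and keeps 100 − 90 = 10.
Round 1 (country B proposes): country A can get 10 next round, worth 0.9 × 10 = 9 now; country B offers that and keeps 91.

91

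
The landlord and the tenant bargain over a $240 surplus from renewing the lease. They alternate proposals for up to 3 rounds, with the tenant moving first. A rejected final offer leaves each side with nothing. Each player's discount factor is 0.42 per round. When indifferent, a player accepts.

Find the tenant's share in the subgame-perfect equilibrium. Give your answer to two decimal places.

Solve by backward induction from round 3.
Round 3 (the tenant proposes): rejection yields 0 for the landlord; the tenant offers 0 and keeps 240.
Round 2 (the landlord proposes): the tenant can get 240 next round, worth 0.42 × 240 = 100.8 now. The landlord offers 100.8 and keeps 240 − 100.8 = 139.2.
Round 1 (the tenant proposes): the landlord can get 139.2 next round, worth 0.42 × 139.2 = 58.464 now, so the tenant offers 58.464, keeping 181.536.

181.54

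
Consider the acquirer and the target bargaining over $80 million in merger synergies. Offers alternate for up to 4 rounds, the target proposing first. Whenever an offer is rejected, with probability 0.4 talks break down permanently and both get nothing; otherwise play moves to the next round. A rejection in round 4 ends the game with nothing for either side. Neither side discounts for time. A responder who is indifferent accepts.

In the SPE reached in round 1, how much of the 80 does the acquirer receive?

Round 4 (the acquirer proposes): rejection yields 0 for the target; the acquirer offers 0 and keeps 80.
Round 3 (the target proposes): rejecting gives the acquirer an expected 0.6 × 80 = 48. The target offers 48 and keeps 80 − 48 = 32.
Round 2 (the acquirer proposes): rejecting gives the target an expected 0.6 × 32 = 19.2; the acquirer offers that and keeps 60.8.
Round 1 (the target proposes): rejecting gives the acquirer an expected 0.6 × 60.8 = 36.48, so the target offers 36.48, keeping 43.52.

36.48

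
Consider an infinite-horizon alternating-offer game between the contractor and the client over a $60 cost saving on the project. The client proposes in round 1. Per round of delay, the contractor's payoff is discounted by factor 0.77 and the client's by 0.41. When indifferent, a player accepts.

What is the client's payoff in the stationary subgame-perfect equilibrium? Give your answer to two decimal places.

20.17

When the client proposes, the contractor accepts any offer worth at least 0.77 times what the contractor would get by proposing next round; and vice versa.
This gives x = 60 − 0.77y and y = 60 − 0.41x, where x and y are each side's share when it proposes.
Hence (1 − 0.77·0.41)x = 60(1 − 0.77), i.e. 0.6843·x = 13.8.
x ≈ 20.1666; the contractor's share is 60 − x ≈ 39.8334.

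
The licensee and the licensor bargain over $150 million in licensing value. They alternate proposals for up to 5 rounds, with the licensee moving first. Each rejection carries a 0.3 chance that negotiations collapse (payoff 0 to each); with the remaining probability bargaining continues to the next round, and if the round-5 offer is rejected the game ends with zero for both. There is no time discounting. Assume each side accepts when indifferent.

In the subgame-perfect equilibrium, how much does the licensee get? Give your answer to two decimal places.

By backward induction:
Round 5 (the licensee proposes): rejection yields 0 for the licensor; the licensee offers 0 and keeps 150.
Round 4 (the licensor proposes): rejecting gives the licensee an expected 0.7 × 150 = 105; the licensor offers that and keeps 45.
Round 3 (the licensee proposes): rejecting gives the licensor an expected 0.7 × 45 = 31.5. The licensee offers 31.5 and keeps 150 − 31.5 = 118.5.
Round 2 (the licensor proposes): rejecting gives the licensee an expected 0.7 × 118.5 = 82.95; the licensor offers that and keeps 67.05.
Round 1 (the licensee proposes): rejecting gives the licensor an expected 0.7 × 67.05 = 46.935, so the licensee offers 46.935, keeping 103.065.

103.07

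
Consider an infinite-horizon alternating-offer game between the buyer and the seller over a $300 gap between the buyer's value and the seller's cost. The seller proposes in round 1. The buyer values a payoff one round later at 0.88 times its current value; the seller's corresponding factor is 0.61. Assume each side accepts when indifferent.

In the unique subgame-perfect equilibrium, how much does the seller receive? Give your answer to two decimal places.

77.72

In a stationary SPE each proposer offers the other exactly their discounted continuation value.
If the seller keeps x when proposing and the buyer keeps y when proposing, then x = 300 − 0.88y and y = 300 − 0.61x.
Solving: x = 300(1 − 0.88) / (1 − 0.61·0.88) = 36 / 0.4632 ≈ 77.7202.
The buyer gets 300 − 77.7202 ≈ 222.2798.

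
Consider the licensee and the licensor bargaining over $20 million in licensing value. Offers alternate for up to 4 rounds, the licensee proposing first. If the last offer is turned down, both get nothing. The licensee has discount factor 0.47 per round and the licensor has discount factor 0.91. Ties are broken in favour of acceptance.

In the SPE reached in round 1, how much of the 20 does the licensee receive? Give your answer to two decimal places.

Round 4 (the licensor proposes): the licensee will accept anything ≥ 0, so the licensor offers 0 and keeps 20.
Round 3 (the licensee proposes): the licensor can get 20 next round, worth 0.91 × 20 = 18.2 now; the licensee offers that and keeps 1.8.
Round 2 (the licensor proposes): the licensee can get 1.8 next round, worth 0.47 × 1.8 = 0.846 now, so the licensor offers 0.846, keeping 19.154.
Round 1 (the licensee proposes): the licensor can get 19.154 next round, worth 0.91 × 19.154 = 17.43014 now, so the licensee offers 17.43014, keeping 2.56986.

2.57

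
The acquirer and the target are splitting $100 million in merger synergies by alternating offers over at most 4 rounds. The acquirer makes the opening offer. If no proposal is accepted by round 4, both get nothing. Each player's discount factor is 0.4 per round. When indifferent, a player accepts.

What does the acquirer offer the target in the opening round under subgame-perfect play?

Round 4 (the target proposes): rejection yields 0 for the acquirer; the target offers 0 and keeps 100.
Round 3 (the acquirer proposes): the target can get 100 next round, worth 0.4 × 100 = 40 now, so the acquirer offers 40, keeping 60.
Round 2 (the target proposes): the acquirer can get 60 next round, worth 0.4 × 60 = 24 now; the target offers that and keeps 76.
Round 1 (the acquirer proposes): the target can get 76 next round, worth 0.4 × 76 = 30.4 now; the acquirer offers that and keeps 69.6.

30.4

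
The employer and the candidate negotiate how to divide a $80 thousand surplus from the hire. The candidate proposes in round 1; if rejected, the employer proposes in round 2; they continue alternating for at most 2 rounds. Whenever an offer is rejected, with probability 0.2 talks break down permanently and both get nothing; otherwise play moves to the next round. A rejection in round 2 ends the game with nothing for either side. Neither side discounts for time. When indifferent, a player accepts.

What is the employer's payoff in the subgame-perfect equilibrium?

By backward induction:
Round 2 (the employer proposes): rejection yields 0 for the candidate; the employer offers 0 and keeps 80.
Round 1 (the candidate proposes): rejecting gives the employer an expected 0.8 × 80 = 64. The candidate offers 64 and keeps 80 − 64 = 16.

64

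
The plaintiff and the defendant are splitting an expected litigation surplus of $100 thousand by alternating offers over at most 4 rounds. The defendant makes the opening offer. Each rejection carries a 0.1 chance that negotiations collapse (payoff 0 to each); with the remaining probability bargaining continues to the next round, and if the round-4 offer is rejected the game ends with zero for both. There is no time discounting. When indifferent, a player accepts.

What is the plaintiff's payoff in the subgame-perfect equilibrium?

81.9

Round 4 (the plaintiff proposes): the defendant will accept anything ≥ 0, so the plaintiff offers 0 and keeps 100.
Round 3 (the defendant proposes): rejecting gives the plaintiff an expected 0.9 × 100 = 90, so the defendant offers 90, keeping 10.
Round 2 (the plaintiff proposes): rejecting gives the defendant an expected 0.9 × 10 = 9, so the plaintiff offers 9, keeping 91.
Round 1 (the defendant proposes): rejecting gives the plaintiff an expected 0.9 × 91 = 81.9, so the defendant offers 81.9, keeping 18.1.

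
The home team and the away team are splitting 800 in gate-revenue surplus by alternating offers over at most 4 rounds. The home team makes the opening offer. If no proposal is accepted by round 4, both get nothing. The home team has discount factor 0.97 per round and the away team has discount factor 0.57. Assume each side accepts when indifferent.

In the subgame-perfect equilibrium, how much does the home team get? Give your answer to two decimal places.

534.20

Round 4 (the away team proposes): the home team will accept anything ≥ 0, so the away team offers 0 and keeps 800.
Round 3 (the home team proposes): the away team can get 800 next round, worth 0.57 × 800 = 456 now, so the home team offers 456, keeping 344.
Round 2 (the away team proposes): the home team can get 344 next round, worth 0.97 × 344 = 333.68 now. The away team offers 333.68 and keeps 800 − 333.68 = 466.32.
Round 1 (the home team proposes): the away team can get 466.32 next round, worth 0.57 × 466.32 = 265.8024 now, so the home team offers 265.8024, keeping 534.1976.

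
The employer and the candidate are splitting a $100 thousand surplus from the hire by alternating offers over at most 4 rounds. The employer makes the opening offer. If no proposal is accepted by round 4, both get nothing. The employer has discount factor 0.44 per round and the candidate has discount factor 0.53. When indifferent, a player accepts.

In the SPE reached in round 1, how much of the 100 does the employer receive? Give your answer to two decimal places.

57.96

By backward induction:
Round 4 (the candidate proposes): the employer will accept anything ≥ 0, so the candidate offers 0 and keeps 100.
Round 3 (the employer proposes): the candidate can get 100 next round, worth 0.53 × 100 = 53 now, so the employer offers 53, keeping 47.
Round 2 (the candidate proposes): the employer can get 47 next round, worth 0.44 × 47 = 20.68 now; the candidate offers that and keeps 79.32.
Round 1 (the employer proposes): the candidate can get 79.32 next round, worth 0.53 × 79.32 = 42.0396 now; the employer offers that and keeps 57.9604.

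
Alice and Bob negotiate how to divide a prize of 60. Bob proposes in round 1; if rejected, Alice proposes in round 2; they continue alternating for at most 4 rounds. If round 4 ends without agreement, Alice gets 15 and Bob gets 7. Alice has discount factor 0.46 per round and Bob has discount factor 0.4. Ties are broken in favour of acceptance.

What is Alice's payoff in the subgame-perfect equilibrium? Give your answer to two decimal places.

Round 4 (Alice proposes): Bob gets 7 if talks fail, so Alice offers 7 and keeps 53.
Round 3 (Bob proposes): Alice can get 53 next round, worth 0.46 × 53 = 24.38 now. Bob offers 24.38 and keeps 60 − 24.38 = 35.62.
Round 2 (Alice proposes): Bob can get 35.62 next round, worth 0.4 × 35.62 = 14.248 now, so Alice offers 14.248, keeping 45.752.
Round 1 (Bob proposes): Alice can get 45.752 next round, worth 0.46 × 45.752 = 21.04592 now. Bob offers 21.04592 and keeps 60 − 21.04592 = 38.95408.

21.05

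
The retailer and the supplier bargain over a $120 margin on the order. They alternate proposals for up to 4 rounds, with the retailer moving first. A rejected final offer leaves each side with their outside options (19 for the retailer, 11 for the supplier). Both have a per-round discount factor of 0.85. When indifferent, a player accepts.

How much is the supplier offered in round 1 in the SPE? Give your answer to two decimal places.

77.33

Round 4 (the supplier proposes): the retailer gets 19 if talks fail, so the supplier offers 19 and keeps 101.
Round 3 (the retailer proposes): the supplier can get 101 next round, worth 0.85 × 101 = 85.85 now. The retailer offers 85.85 and keeps 120 − 85.85 = 34.15.
Round 2 (the supplier proposes): the retailer can get 34.15 next round, worth 0.85 × 34.15 = 29.0275 now, so the supplier offers 29.0275, keeping 90.9725.
Round 1 (the retailer proposes): the supplier can get 90.9725 next round, worth 0.85 × 90.9725 = 77.326625 now; the retailer offers that and keeps 42.673375.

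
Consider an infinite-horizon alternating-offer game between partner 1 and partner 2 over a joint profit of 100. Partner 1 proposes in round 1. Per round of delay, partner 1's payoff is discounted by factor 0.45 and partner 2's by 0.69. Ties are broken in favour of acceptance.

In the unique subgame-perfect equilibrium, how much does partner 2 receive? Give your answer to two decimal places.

Let x be partner 1's share when partner 1 proposes and y be partner 2's share when partner 2 proposes.
Partner 2 accepts iff offered ≥ 0.69·y, so x = 100 − 0.69y. Symmetrically y = 100 − 0.45x.
Substituting: x = 100 − 0.69(100 − 0.45x), giving x(1 − 0.45·0.69) = 100(1 − 0.69).
So x = 100 × 0.31 / 0.6895 ≈ 44.9601, and partner 2 receives 100 − x ≈ 55.0399.

55.04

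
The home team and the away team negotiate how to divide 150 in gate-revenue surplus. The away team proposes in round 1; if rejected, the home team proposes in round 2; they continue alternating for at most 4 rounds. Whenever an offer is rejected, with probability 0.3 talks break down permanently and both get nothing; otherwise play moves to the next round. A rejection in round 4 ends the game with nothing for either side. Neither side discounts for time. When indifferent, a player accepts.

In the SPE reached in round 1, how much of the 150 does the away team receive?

67.05

Round 4 (the home team proposes): rejection yields 0 for the away team; the home team offers 0 and keeps 150.
Round 3 (the away team proposes): rejecting gives the home team an expected 0.7 × 150 = 105. The away team offers 105 and keeps 150 − 105 = 45.
Round 2 (the home team proposes): rejecting gives the away team an expected 0.7 × 45 = 31.5; the home team offers that and keeps 118.5.
Round 1 (the away team proposes): rejecting gives the home team an expected 0.7 × 118.5 = 82.95, so the away team offers 82.95, keeping 67.05.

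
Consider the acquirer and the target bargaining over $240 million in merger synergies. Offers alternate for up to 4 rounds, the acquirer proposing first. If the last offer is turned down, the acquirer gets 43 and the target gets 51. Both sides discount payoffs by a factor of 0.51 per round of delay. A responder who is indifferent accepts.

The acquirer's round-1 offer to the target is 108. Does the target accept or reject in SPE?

Round 4 (the target proposes): the acquirer gets 43 if talks fail, so the target offers 43 and keeps 197.
Round 3 (the acquirer proposes): the target can get 197 next round, worth 0.51 × 197 = 100.47 now. The acquirer offers 100.47 and keeps 240 − 100.47 = 139.53.
Round 2 (the target proposes): the acquirer can get 139.53 next round, worth 0.51 × 139.53 = 71.1603 now, so the target offers 71.1603, keeping 168.8397.
So by rejecting in round 1, the target gets 168.8397 next round, worth 0.51 × 168.8397 = 86.108247 now.
Offer 108 ≥ 86.108247, so the target accepts.

Accept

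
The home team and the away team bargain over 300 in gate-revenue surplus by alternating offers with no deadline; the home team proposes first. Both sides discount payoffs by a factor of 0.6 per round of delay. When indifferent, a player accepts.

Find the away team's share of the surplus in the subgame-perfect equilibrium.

Let x be the home team's share when the home team proposes and y be the away team's share when the away team proposes.
The away team accepts iff offered ≥ 0.6·y, so x = 300 − 0.6y. Symmetrically y = 300 − 0.6x.
Substituting: x = 300 − 0.6(300 − 0.6x), giving x(1 − 0.6·0.6) = 300(1 − 0.6).
So x = 300 × 0.4 / 0.64 = 187.5, and the away team receives 300 − x = 112.5.

112.5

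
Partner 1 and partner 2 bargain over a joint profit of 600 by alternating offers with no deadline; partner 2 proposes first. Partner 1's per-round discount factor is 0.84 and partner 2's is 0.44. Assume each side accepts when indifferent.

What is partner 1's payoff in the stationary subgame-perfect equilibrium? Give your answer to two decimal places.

447.72

Let x be partner 2's share when partner 2 proposes and y be partner 1's share when partner 1 proposes.
Partner 1 accepts iff offered ≥ 0.84·y, so x = 600 − 0.84y. Symmetrically y = 600 − 0.44x.
Substituting: x = 600 − 0.84(600 − 0.44x), giving x(1 − 0.44·0.84) = 600(1 − 0.84).
So x = 600 × 0.16 / 0.6304 ≈ 152.2843, and partner 1 receives 600 − x ≈ 447.7157.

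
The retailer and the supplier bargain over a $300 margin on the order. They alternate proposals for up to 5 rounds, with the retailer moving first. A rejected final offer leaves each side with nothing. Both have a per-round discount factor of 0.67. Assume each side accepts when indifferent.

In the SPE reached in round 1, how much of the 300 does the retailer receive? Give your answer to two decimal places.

203.89

Round 5 (the retailer proposes): the supplier will accept anything ≥ 0, so the retailer offers 0 and keeps 300.
Round 4 (the supplier proposes): the retailer can get 300 next round, worth 0.67 × 300 = 201 now. The supplier offers 201 and keeps 300 − 201 = 99.
Round 3 (the retailer proposes): the supplier can get 99 next round, worth 0.67 × 99 = 66.33 now. The retailer offers 66.33 and keeps 300 − 66.33 = 233.67.
Round 2 (the supplier proposes): the retailer can get 233.67 next round, worth 0.67 × 233.67 = 156.5589 now; the supplier offers that and keeps 143.4411.
Round 1 (the retailer proposes): the supplier can get 143.4411 next round, worth 0.67 × 143.4411 = 96.105537 now, so the retailer offers 96.105537, keeping 203.894463.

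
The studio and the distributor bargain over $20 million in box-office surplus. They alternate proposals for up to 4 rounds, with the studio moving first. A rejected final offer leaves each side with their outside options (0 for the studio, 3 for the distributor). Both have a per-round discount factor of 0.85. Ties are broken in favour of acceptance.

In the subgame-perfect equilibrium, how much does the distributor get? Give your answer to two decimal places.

14.83

Round 4 (the distributor proposes): the studio will accept anything ≥ 0, so the distributor offers 0 and keeps 20.
Round 3 (the studio proposes): the distributor can get 20 next round, worth 0.85 × 20 = 17 now; the studio offers that and keeps 3.
Round 2 (the distributor proposes): the studio can get 3 next round, worth 0.85 × 3 = 2.55 now. The distributor offers 2.55 and keeps 20 − 2.55 = 17.45.
Round 1 (the studio proposes): the distributor can get 17.45 next round, worth 0.85 × 17.45 = 14.8325 now; the studio offers that and keeps 5.1675.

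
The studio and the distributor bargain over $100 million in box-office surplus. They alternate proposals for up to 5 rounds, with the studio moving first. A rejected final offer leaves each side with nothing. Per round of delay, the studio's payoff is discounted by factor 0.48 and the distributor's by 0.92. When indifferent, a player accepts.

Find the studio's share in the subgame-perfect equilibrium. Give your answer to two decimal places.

31.03

Round 5 (the studio proposes): the distributor will accept anything ≥ 0, so the studio offers 0 and keeps 100.
Round 4 (the distributor proposes): the studio can get 100 next round, worth 0.48 × 100 = 48 now. The distributor offers 48 and keeps 100 − 48 = 52.
Round 3 (the studio proposes): the distributor can get 52 next round, worth 0.92 × 52 = 47.84 now, so the studio offers 47.84, keeping 52.16.
Round 2 (the distributor proposes): the studio can get 52.16 next round, worth 0.48 × 52.16 = 25.0368 now; the distributor offers that and keeps 74.9632.
Round 1 (the studio proposes): the distributor can get 74.9632 next round, worth 0.92 × 74.9632 = 68.966144 now. The studio offers 68.966144 and keeps 100 − 68.966144 = 31.033856.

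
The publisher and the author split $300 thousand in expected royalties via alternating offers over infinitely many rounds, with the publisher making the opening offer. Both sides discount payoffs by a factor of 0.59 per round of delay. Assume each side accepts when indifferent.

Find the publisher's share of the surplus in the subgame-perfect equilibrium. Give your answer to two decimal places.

188.68

When the publisher proposes, the author accepts any offer worth at least 0.59 times what the author would get by proposing next round; and vice versa.
This gives x = 300 − 0.59y and y = 300 − 0.59x, where x and y are each side's share when it proposes.
Hence (1 − 0.59·0.59)x = 300(1 − 0.59), i.e. 0.6519·x = 123.
x ≈ 188.6792; the author's share is 300 − x ≈ 111.3208.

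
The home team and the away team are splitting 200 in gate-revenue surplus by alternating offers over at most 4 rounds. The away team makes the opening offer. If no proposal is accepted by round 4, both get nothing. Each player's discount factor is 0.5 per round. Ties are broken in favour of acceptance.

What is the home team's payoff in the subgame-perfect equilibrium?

75

Round 4 (the home team proposes): the away team will accept anything ≥ 0, so the home team offers 0 and keeps 200.
Round 3 (the away team proposes): the home team can get 200 next round, worth 0.5 × 200 = 100 now, so the away team offers 100, keeping 100.
Round 2 (the home team proposes): the away team can get 100 next round, worth 0.5 × 100 = 50 now, so the home team offers 50, keeping 150.
Round 1 (the away team proposes): the home team can get 150 next round, worth 0.5 × 150 = 75 now; the away team offers that and keeps 125.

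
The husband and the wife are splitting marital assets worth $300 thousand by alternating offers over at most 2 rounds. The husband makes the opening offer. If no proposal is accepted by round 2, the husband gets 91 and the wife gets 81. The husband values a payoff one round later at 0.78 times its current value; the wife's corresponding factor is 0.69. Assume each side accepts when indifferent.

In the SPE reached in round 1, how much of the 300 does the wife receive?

144.21

Round 2 (the wife proposes): the husband gets 91 if talks fail, so the wife offers 91 and keeps 209.
Round 1 (the husband proposes): the wife can get 209 next round, worth 0.69 × 209 = 144.21 now; the husband offers that and keeps 155.79.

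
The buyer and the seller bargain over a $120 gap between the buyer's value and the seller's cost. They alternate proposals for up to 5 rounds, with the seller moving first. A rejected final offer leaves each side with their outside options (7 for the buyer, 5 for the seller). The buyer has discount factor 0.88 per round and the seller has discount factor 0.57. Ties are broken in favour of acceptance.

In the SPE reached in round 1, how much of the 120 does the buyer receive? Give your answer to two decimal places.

By backward induction:
Round 5 (the seller proposes): the buyer gets 7 if talks fail, so the seller offers 7 and keeps 113.
Round 4 (the buyer proposes): the seller can get 113 next round, worth 0.57 × 113 = 64.41 now; the buyer offers that and keeps 55.59.
Round 3 (the seller proposes): the buyer can get 55.59 next round, worth 0.88 × 55.59 = 48.9192 now. The seller offers 48.9192 and keeps 120 − 48.9192 = 71.0808.
Round 2 (the buyer proposes): the seller can get 71.0808 next round, worth 0.57 × 71.0808 = 40.516056 now. The buyer offers 40.516056 and keeps 120 − 40.516056 = 79.483944.
Round 1 (the seller proposes): the buyer can get 79.483944 next round, worth 0.88 × 79.483944 = 69.94587072 now, so the seller offers 69.94587072, keeping 50.05412928.

69.95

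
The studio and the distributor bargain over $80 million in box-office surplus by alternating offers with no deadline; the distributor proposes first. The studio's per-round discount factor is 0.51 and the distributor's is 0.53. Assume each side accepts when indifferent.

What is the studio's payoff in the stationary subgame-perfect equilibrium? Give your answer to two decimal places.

When the distributor proposes, the studio accepts any offer worth at least 0.51 times what the studio would get by proposing next round; and vice versa.
This gives x = 80 − 0.51y and y = 80 − 0.53x, where x and y are each side's share when it proposes.
Hence (1 − 0.51·0.53)x = 80(1 − 0.51), i.e. 0.7297·x = 39.2.
x ≈ 53.7207; the studio's share is 80 − x ≈ 26.2793.

26.28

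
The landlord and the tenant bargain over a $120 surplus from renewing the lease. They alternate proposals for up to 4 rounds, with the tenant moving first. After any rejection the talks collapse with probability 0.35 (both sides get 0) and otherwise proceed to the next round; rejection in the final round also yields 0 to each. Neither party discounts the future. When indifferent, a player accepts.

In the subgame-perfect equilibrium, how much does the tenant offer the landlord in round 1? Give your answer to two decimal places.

60.26

Round 4 (the landlord proposes): the tenant will accept anything ≥ 0, so the landlord offers 0 and keeps 120.
Round 3 (the tenant proposes): rejecting gives the landlord an expected 0.65 × 120 = 78. The tenant offers 78 and keeps 120 − 78 = 42.
Round 2 (the landlord proposes): rejecting gives the tenant an expected 0.65 × 42 = 27.3; the landlord offers that and keeps 92.7.
Round 1 (the tenant proposes): rejecting gives the landlord an expected 0.65 × 92.7 = 60.255, so the tenant offers 60.255, keeping 59.745.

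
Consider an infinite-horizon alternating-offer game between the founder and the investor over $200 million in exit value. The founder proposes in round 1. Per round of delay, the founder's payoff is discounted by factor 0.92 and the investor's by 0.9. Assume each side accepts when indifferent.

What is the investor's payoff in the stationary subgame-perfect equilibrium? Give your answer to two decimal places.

When the founder proposes, the investor accepts any offer worth at least 0.9 times what the investor would get by proposing next round; and vice versa.
This gives x = 200 − 0.9y and y = 200 − 0.92x, where x and y are each side's share when it proposes.
Hence (1 − 0.9·0.92)x = 200(1 − 0.9), i.e. 0.172·x = 20.
x ≈ 116.2791; the investor's share is 200 − x ≈ 83.7209.

83.72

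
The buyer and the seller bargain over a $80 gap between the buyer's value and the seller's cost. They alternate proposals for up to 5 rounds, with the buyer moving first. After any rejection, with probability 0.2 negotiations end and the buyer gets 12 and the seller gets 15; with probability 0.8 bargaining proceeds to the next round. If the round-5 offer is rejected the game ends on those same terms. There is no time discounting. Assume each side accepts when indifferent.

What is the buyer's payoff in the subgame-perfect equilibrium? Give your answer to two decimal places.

51.09

By backward induction:
Round 5 (the buyer proposes): the seller gets 15 if talks fail, so the buyer offers 15 and keeps 65.
Round 4 (the seller proposes): rejecting gives the buyer an expected 0.8 × 65 + 0.2 × 12 = 54.4, so the seller offers 54.4, keeping 25.6.
Round 3 (the buyer proposes): rejecting gives the seller an expected 0.8 × 25.6 + 0.2 × 15 = 23.48. The buyer offers 23.48 and keeps 80 − 23.48 = 56.52.
Round 2 (the seller proposes): rejecting gives the buyer an expected 0.8 × 56.52 + 0.2 × 12 = 47.616. The seller offers 47.616 and keeps 80 − 47.616 = 32.384.
Round 1 (the buyer proposes): rejecting gives the seller an expected 0.8 × 32.384 + 0.2 × 15 = 28.9072; the buyer offers that and keeps 51.0928.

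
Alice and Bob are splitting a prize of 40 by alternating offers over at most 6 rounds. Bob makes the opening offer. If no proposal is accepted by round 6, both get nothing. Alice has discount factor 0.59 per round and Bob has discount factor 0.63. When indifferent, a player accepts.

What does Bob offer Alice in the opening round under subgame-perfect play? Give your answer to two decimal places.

15.24

Round 6 (Alice proposes): Bob will accept anything ≥ 0, so Alice offers 0 and keeps 40.
Round 5 (Bob proposes): Alice can get 40 next round, worth 0.59 × 40 = 23.6 now; Bob offers that and keeps 16.4.
Round 4 (Alice proposes): Bob can get 16.4 next round, worth 0.63 × 16.4 = 10.332 now. Alice offers 10.332 and keeps 40 − 10.332 = 29.668.
Round 3 (Bob proposes): Alice can get 29.668 next round, worth 0.59 × 29.668 = 17.50412 now; Bob offers that and keeps 22.49588.
Round 2 (Alice proposes): Bob can get 22.49588 next round, worth 0.63 × 22.49588 = 14.1724044 now. Alice offers 14.1724044 and keeps 40 − 14.1724044 = 25.8275956.
Round 1 (Bob proposes): Alice can get 25.8275956 next round, worth 0.59 × 25.8275956 = 15.238281404 now, so Bob offers 15.238281404, keeping 24.761718596.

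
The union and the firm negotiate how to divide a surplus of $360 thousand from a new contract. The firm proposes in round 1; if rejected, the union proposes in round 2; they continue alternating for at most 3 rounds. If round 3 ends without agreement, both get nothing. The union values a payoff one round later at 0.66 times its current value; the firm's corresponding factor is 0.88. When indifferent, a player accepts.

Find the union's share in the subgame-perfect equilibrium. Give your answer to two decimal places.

28.51

By backward induction:
Round 3 (the firm proposes): rejection yields 0 for the union; the firm offers 0 and keeps 360.
Round 2 (the union proposes): the firm can get 360 next round, worth 0.88 × 360 = 316.8 now, so the union offers 316.8, keeping 43.2.
Round 1 (the firm proposes): the union can get 43.2 next round, worth 0.66 × 43.2 = 28.512 now; the firm offers that and keeps 331.488.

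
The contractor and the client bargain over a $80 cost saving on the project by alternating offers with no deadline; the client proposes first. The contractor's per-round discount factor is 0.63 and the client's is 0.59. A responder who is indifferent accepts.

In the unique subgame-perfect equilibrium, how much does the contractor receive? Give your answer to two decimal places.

In a stationary SPE each proposer offers the other exactly their discounted continuation value.
If the client keeps x when proposing and the contractor keeps y when proposing, then x = 80 − 0.63y and y = 80 − 0.59x.
Solving: x = 80(1 − 0.63) / (1 − 0.59·0.63) = 29.6 / 0.6283 ≈ 47.1113.
The contractor gets 80 − 47.1113 ≈ 32.8887.

32.89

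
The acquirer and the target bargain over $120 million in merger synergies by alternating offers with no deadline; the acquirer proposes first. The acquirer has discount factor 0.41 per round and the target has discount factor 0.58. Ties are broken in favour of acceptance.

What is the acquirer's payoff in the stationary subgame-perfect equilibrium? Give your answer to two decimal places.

66.12

In a stationary SPE each proposer offers the other exactly their discounted continuation value.
If the acquirer keeps x when proposing and the target keeps y when proposing, then x = 120 − 0.58y and y = 120 − 0.41x.
Solving: x = 120(1 − 0.58) / (1 − 0.41·0.58) = 50.4 / 0.7622 ≈ 66.1244.
The target gets 120 − 66.1244 ≈ 53.8756.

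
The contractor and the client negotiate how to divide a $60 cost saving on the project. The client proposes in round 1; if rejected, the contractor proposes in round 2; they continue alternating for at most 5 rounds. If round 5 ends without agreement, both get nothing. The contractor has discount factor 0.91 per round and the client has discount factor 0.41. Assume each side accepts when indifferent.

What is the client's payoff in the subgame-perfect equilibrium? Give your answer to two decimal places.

15.77

By backward induction:
Round 5 (the client proposes): the contractor will accept anything ≥ 0, so the client offers 0 and keeps 60.
Round 4 (the contractor proposes): the client can get 60 next round, worth 0.41 × 60 = 24.6 now; the contractor offers that and keeps 35.4.
Round 3 (the client proposes): the contractor can get 35.4 next round, worth 0.91 × 35.4 = 32.214 now; the client offers that and keeps 27.786.
Round 2 (the contractor proposes): the client can get 27.786 next round, worth 0.41 × 27.786 = 11.39226 now; the contractor offers that and keeps 48.60774.
Round 1 (the client proposes): the contractor can get 48.60774 next round, worth 0.91 × 48.60774 = 44.2330434 now; the client offers that and keeps 15.7669566.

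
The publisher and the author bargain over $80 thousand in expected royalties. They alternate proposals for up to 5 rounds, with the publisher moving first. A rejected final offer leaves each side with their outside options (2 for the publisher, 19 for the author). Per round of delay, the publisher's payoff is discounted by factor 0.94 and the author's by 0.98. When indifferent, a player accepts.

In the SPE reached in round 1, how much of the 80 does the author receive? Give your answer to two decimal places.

25.16

Round 5 (the publisher proposes): the author gets 19 if talks fail, so the publisher offers 19 and keeps 61.
Round 4 (the author proposes): the publisher can get 61 next round, worth 0.94 × 61 = 57.34 now, so the author offers 57.34, keeping 22.66.
Round 3 (the publisher proposes): the author can get 22.66 next round, worth 0.98 × 22.66 = 22.2068 now. The publisher offers 22.2068 and keeps 80 − 22.2068 = 57.7932.
Round 2 (the author proposes): the publisher can get 57.7932 next round, worth 0.94 × 57.7932 = 54.325608 now, so the author offers 54.325608, keeping 25.674392.
Round 1 (the publisher proposes): the author can get 25.674392 next round, worth 0.98 × 25.674392 = 25.16090416 now. The publisher offers 25.16090416 and keeps 80 − 25.16090416 = 54.83909584.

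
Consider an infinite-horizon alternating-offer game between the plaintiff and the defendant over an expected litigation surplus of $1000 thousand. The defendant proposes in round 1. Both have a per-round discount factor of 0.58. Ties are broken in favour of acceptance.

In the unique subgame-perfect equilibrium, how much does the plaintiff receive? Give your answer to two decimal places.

Let x be the defendant's share when the defendant proposes and y be the plaintiff's share when the plaintiff proposes.
The plaintiff accepts iff offered ≥ 0.58·y, so x = 1000 − 0.58y. Symmetrically y = 1000 − 0.58x.
Substituting: x = 1000 − 0.58(1000 − 0.58x), giving x(1 − 0.58·0.58) = 1000(1 − 0.58).
So x = 1000 × 0.42 / 0.6636 ≈ 632.9114, and the plaintiff receives 1000 − x ≈ 367.0886.

367.09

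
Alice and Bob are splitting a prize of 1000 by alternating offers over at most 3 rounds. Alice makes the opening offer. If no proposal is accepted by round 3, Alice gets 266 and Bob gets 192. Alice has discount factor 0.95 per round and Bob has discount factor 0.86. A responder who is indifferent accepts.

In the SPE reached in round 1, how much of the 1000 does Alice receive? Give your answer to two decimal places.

Solve by backward induction from round 3.
Round 3 (Alice proposes): Bob gets 192 if talks fail, so Alice offers 192 and keeps 808.
Round 2 (Bob proposes): Alice can get 808 next round, worth 0.95 × 808 = 767.6 now. Bob offers 767.6 and keeps 1000 − 767.6 = 232.4.
Round 1 (Alice proposes): Bob can get 232.4 next round, worth 0.86 × 232.4 = 199.864 now. Alice offers 199.864 and keeps 1000 − 199.864 = 800.136.

800.14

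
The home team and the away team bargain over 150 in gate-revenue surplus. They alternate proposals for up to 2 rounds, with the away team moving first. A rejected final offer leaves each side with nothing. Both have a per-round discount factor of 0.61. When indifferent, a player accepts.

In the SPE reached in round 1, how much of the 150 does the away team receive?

58.5

Round 2 (the home team proposes): rejection yields 0 for the away team; the home team offers 0 and keeps 150.
Round 1 (the away team proposes): the home team can get 150 next round, worth 0.61 × 150 = 91.5 now, so the away team offers 91.5, keeping 58.5.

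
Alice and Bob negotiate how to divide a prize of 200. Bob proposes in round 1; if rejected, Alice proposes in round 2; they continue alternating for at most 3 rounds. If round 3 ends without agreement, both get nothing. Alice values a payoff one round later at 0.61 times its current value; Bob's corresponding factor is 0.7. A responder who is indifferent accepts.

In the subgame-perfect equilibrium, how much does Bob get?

Round 3 (Bob proposes): Alice will accept anything ≥ 0, so Bob offers 0 and keeps 200.
Round 2 (Alice proposes): Bob can get 200 next round, worth 0.7 × 200 = 140 now, so Alice offers 140, keeping 60.
Round 1 (Bob proposes): Alice can get 60 next round, worth 0.61 × 60 = 36.6 now. Bob offers 36.6 and keeps 200 − 36.6 = 163.4.

163.4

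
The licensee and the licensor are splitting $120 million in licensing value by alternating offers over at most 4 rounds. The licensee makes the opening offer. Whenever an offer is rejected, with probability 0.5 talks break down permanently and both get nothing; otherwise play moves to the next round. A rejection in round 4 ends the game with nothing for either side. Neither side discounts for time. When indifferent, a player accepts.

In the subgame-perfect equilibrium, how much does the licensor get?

Round 4 (the licensor proposes): rejection yields 0 for the licensee; the licensor offers 0 and keeps 120.
Round 3 (the licensee proposes): rejecting gives the licensor an expected 0.5 × 120 = 60. The licensee offers 60 and keeps 120 − 60 = 60.
Round 2 (the licensor proposes): rejecting gives the licensee an expected 0.5 × 60 = 30; the licensor offers that and keeps 90.
Round 1 (the licensee proposes): rejecting gives the licensor an expected 0.5 × 90 = 45, so the licensee offers 45, keeping 75.

45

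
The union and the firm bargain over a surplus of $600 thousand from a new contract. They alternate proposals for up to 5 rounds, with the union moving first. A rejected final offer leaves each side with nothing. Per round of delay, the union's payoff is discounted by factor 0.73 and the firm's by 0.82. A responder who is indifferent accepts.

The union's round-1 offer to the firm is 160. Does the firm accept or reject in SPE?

Reject

Work out the firm's continuation value if the offer is rejected.
Round 5 (the union proposes): the firm will accept anything ≥ 0, so the union offers 0 and keeps 600.
Round 4 (the firm proposes): the union can get 600 next round, worth 0.73 × 600 = 438 now, so the firm offers 438, keeping 162.
Round 3 (the union proposes): the firm can get 162 next round, worth 0.82 × 162 = 132.84 now, so the union offers 132.84, keeping 467.16.
Round 2 (the firm proposes): the union can get 467.16 next round, worth 0.73 × 467.16 = 341.0268 now; the firm offers that and keeps 258.9732.
So by rejecting in round 1, the firm gets 258.9732 next round, worth 0.82 × 258.9732 = 212.358024 now.
Offer 160 < 212.358024, so the firm rejects.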